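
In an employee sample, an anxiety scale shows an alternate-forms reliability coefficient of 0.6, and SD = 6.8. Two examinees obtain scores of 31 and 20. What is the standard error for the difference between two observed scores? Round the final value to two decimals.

SEM = 6.8000*√(1 − 0.6000) ≃ 4.3007
SE_diff = SEM * √2 ≃ 4.3007 * 1.4142 ≃ 6.0821

6.08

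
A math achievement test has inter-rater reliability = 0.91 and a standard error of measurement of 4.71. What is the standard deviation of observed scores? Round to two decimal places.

σ = SEM·(1 − r)^(−1/2) ≃ 4.71×3.333 ≃ 15.700

15.70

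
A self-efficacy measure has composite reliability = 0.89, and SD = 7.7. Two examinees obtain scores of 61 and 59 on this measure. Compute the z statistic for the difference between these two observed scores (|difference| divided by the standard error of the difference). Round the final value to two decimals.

The standard error of measurement is 7.7000·√(1 − 0.8900) ≈ 7.7000·0.3317 ≈ 2.5538.
SE_diff = √2 · SEM ≈ 3.6116
z = |61 − 59| / 3.6116 = 2 / 3.6116 ≈ 0.5538

0.55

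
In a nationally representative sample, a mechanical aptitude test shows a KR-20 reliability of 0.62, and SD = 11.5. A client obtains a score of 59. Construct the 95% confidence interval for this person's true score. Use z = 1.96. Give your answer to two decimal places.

SEM = 11.50000×√(1 − 0.62000) ≈ 7.08908
Margin = 1.96 × 7.08908 ≈ 13.89459
CI = 59 ± 13.89459 → [45.10541, 72.89459]

[45.11, 72.89]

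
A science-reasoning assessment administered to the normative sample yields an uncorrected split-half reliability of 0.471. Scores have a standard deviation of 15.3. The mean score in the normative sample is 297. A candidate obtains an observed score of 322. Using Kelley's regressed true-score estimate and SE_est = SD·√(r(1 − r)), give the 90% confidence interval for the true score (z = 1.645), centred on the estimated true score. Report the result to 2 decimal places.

Spearman-Brown: r = 2(0.471) / (1 + 0.471) = 0.9420 / 1.4710 ≈ 0.6404
T̂ = 0.6404(322) + 0.3596(297) ≈ 313.0095
SE_est = 15.3000×√(0.6404×0.3596) ≈ 7.3423
CI = 313.0095 ± 1.645 × 7.3423 → [300.9314, 325.0876]

[300.93, 325.09]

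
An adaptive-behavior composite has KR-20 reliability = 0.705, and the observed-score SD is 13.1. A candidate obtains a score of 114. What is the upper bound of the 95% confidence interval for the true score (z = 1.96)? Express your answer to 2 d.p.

127.95

SEM = 13.10000×√(1 − 0.70500) ≈ 7.11512
Margin = 1.96 × 7.11512 ≈ 13.94564
Upper bound: 114 + 13.94564 = 127.94564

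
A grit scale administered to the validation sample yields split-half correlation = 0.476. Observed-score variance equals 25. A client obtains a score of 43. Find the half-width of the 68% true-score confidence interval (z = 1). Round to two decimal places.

2.98

SD = √25 ≈ 5.0000
Full-length reliability (Spearman-Brown) = 2(0.476)/(1+0.476) ≈ 0.6450
SEM = 5.0000×√(1 − 0.6450) ≈ 2.9792
Margin = 1 × 2.9792 ≈ 2.9792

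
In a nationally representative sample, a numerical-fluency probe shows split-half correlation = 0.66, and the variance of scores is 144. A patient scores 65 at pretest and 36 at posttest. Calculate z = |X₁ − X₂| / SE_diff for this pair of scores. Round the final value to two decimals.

3.78

SD = √144 = 12.000
Spearman-Brown: r = 2(0.66) / (1 + 0.66) = 1.320 / 1.660 ≃ 0.795
SEM = 12.000 · √(1 − 0.795) = 12.000 · √0.205 ≃ 12.000 · 0.453 ≃ 5.431
SE_diff = SEM · √2 ≃ 5.431 · 1.414 ≃ 7.680
z = 29 / 7.680 ≃ 3.776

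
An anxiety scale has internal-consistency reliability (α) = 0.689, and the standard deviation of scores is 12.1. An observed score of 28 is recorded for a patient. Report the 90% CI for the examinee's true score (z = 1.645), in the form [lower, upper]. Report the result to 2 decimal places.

SEM = 12.100 × √(1 − 0.689) = 12.100 × √0.311 ≈ 12.100 × 0.558 ≈ 6.748
1.645 × SEM ≈ 11.100
CI = 28 ± 11.100 → [16.900, 39.100]

[16.90, 39.10]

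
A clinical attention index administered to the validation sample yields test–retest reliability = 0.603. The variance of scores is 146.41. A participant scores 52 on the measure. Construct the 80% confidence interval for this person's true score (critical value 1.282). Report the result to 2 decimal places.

[42.23, 61.77]

SD = √146.41 = 12.100
SEM = 12.100 · √(1 − 0.603) = 12.100 · √0.397 ≈ 12.100 · 0.630 ≈ 7.624
Half-width = 1.282·7.624 ≈ 9.774
CI = 52 ± 9.774 → [42.226, 61.774]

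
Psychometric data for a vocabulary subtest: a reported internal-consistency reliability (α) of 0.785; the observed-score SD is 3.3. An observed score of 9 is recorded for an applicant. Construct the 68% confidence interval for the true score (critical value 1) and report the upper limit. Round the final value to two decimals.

10.53

SEM = 3.300 × √(1 − 0.785) = 3.300 × √0.215 ≈ 3.300 × 0.464 ≈ 1.530
1 × SEM ≈ 1.530
Upper bound: 9 + 1.530 = 10.530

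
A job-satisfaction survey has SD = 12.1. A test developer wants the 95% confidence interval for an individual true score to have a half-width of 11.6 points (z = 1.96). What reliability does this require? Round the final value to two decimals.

0.76

Required SEM = 11.6 / 1.96 ≈ 5.9184
Required reliability = 1 − (SEM/SD)² = 1 − 0.2392 ≈ 0.7608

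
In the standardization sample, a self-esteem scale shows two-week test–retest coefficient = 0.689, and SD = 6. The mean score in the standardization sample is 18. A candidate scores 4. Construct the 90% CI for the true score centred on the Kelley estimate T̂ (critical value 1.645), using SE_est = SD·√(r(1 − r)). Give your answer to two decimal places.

T̂ = 0.6890(4) + 0.3110(18) ≈ 8.3540
SE_est = 6.0000·√(0.6890·0.3110) ≈ 2.7774
CI = 8.3540 ± 1.645 · 2.7774 → [3.7851, 12.9229]

[3.79, 12.92]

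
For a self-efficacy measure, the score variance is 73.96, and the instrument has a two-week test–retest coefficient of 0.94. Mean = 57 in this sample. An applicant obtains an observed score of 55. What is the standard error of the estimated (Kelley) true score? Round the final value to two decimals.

σ = 73.96^(1/2) = 8.6000
SE_est = SD × √(r(1 − r)) = 8.6000 × √0.0564 ≃ 8.6000 × 0.2375 ≃ 2.0424

2.04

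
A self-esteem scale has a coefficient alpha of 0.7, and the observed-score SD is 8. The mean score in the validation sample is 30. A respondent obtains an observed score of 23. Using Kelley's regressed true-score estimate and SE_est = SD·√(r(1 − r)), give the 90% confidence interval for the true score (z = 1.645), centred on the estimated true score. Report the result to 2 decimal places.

[19.07, 31.13]

Estimated true score = 0.7000*23 + (1 − 0.7000)*30 ≃ 25.1000
SE_est = SD * √(r(1 − r)) = 8.0000 * √0.2100 ≃ 8.0000 * 0.4583 ≃ 3.6661
CI = 25.1000 ± 1.645 * 3.6661 → [19.0693, 31.1307]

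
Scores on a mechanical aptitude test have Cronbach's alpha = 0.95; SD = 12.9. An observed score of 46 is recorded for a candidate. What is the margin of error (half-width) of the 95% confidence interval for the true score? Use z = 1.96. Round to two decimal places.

5.65

SEM = 12.9000×√(1 − 0.9500) ≃ 2.8845
Half-width = 1.96×2.8845 ≃ 5.6537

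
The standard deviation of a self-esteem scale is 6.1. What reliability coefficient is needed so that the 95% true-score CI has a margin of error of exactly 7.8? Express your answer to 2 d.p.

0.57

SEM needed = half-width / z = 7.8/1.96 ≈ 3.97959
r = 1 − (3.97959/6.1)² ≈ 1 − 0.42562 ≈ 0.57438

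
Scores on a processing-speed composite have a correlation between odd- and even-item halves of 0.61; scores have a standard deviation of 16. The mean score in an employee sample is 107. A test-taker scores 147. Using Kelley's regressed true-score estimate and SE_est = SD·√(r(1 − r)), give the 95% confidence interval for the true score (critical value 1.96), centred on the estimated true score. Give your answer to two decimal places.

Spearman-Brown: r = 2(0.61) / (1 + 0.61) = 1.2200 / 1.6100 ≃ 0.7578
Estimated true score = 0.7578×147 + (1 − 0.7578)×107 ≃ 137.3106
SE_est = 16.0000·√[r(1 − r)] ≃ 6.8550
CI = 137.3106 ± 1.96 × 6.8550 → [123.8748, 150.7463]

[123.87, 150.75]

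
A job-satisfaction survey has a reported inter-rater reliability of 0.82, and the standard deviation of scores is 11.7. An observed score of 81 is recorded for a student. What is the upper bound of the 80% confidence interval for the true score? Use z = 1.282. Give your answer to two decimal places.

SEM = 11.7000·√(1 − 0.8200) ≈ 4.9639
Margin = 1.282 · 4.9639 ≈ 6.3637
Upper bound: 81 + 6.3637 = 87.3637

87.36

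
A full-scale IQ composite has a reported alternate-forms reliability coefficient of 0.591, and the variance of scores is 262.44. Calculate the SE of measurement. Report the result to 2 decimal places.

10.36

SD = √262.44 ≈ 16.2000
SEM = 16.2000 · √(1 − 0.5910) = 16.2000 · √0.4090 ≈ 16.2000 · 0.6395 ≈ 10.3604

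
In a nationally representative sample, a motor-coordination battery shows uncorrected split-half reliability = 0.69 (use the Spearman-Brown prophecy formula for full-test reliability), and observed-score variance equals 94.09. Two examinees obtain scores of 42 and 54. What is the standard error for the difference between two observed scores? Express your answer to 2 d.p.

5.88

SD = √94.09 ≃ 9.7000
Spearman-Brown: r = 2(0.69) / (1 + 0.69) = 1.3800 / 1.6900 ≃ 0.8166
The standard error of measurement is 9.7000*√(1 − 0.8166) ≃ 9.7000*0.4283 ≃ 4.1544.
SE_diff = √2 * SEM ≃ 5.8752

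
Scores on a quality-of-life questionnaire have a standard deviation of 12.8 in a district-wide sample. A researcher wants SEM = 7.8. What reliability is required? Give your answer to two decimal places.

Required reliability = 1 − (SEM/SD)² = 1 − 0.3713 ≈ 0.6287

0.63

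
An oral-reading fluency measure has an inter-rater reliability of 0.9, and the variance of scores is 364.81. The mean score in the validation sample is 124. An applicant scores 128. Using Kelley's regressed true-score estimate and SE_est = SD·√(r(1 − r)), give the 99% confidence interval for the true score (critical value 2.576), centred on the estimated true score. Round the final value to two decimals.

SD = √364.81 ≈ 19.1000
Estimated true score = 0.9000·128 + (1 − 0.9000)·124 ≈ 127.6000
SE_est = SD · √(r(1 − r)) = 19.1000 · √0.0900 ≈ 19.1000 · 0.3000 ≈ 5.7300
CI = 127.6000 ± 2.576 · 5.7300 → [112.8395, 142.3605]

[112.84, 142.36]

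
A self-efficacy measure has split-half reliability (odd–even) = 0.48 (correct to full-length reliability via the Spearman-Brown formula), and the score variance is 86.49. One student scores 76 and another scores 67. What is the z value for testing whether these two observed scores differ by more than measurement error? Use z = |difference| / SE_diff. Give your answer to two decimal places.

1.15

σ = 86.49^(1/2) = 9.300
Full-length reliability (Spearman-Brown) = 2(0.48)/(1+0.48) ≈ 0.649
SEM = 9.300*√(1 − 0.649) ≈ 5.513
SE_diff = √2 * SEM ≈ 7.796
z = 9 / 7.796 ≈ 1.154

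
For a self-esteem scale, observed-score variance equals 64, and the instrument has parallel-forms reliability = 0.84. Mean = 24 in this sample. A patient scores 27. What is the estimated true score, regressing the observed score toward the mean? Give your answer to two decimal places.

26.52

T̂ = r·X + (1 − r)·M = 0.8400·27 + 0.1600·24 = 22.6800 + 3.8400 ≈ 26.5200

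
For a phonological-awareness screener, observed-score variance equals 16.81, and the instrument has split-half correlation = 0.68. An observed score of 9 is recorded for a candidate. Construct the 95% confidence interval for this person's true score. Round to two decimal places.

[5.49, 12.51]

SD = √16.81 ≃ 4.100
Spearman-Brown: r = 2(0.68) / (1 + 0.68) = 1.360 / 1.680 ≃ 0.810
SEM = 4.100×√(1 − 0.810) ≃ 1.789
1.96 × SEM ≃ 3.507
Interval: (5.493, 12.507)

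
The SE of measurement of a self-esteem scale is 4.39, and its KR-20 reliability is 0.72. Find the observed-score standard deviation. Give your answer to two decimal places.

8.30

SD = 4.39 / √(1 − 0.72) ≃ 8.29632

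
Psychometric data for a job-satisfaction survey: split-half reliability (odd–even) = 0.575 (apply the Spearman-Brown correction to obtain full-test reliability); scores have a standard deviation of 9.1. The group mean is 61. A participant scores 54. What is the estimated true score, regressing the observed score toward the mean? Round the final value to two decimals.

55.89

r_full = 2·0.575 / (1 + 0.575) ≃ 0.730
T̂ = r·X + (1 − r)·M = 0.730·54 + 0.270·61 ≃ 39.429 + 16.460 ≃ 55.889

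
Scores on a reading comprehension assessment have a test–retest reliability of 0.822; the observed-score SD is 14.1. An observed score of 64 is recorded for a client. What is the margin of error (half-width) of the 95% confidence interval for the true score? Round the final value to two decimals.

11.66

The standard error of measurement is 14.100×√(1 − 0.822) ≈ 14.100×0.422 ≈ 5.949.
Half-width = 1.96×5.949 ≈ 11.660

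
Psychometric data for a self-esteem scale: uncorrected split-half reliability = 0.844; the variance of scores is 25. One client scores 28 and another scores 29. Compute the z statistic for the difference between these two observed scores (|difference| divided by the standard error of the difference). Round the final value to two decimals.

SD = √25 ≈ 5.0000
r_full = 2·0.844 / (1 + 0.844) ≈ 0.9154
SEM = 5.0000 · √(1 − 0.9154) = 5.0000 · √0.0846 ≈ 5.0000 · 0.2909 ≈ 1.4543
SE_diff = √2 · SEM ≈ 2.0567
z = |28 − 29| / 2.0567 = 1 / 2.0567 ≈ 0.4862

0.49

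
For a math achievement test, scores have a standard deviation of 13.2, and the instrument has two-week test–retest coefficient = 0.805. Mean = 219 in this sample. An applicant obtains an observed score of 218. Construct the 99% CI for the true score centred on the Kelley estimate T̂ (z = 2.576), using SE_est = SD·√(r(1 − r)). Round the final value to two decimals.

[204.72, 231.67]

Estimated true score = 0.805×218 + (1 − 0.805)×219 ≈ 218.195
SE_est = 13.200×√(0.805×0.195) ≈ 5.230
99% CI: 218.195 ± 13.472 ≈ (204.723, 231.667)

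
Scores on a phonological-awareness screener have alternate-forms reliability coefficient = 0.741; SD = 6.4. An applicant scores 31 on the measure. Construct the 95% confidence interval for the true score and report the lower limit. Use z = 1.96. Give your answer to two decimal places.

24.62

SEM = 6.400 × √(1 − 0.741) = 6.400 × √0.259 ≈ 6.400 × 0.509 ≈ 3.257
Margin = 1.96 × 3.257 ≈ 6.384
Lower bound: 31 − 6.384 = 24.616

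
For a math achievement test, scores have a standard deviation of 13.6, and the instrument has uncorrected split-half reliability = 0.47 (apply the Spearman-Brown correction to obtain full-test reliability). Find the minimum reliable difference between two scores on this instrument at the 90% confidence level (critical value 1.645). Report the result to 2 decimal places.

Full-length reliability (Spearman-Brown) = 2(0.47)/(1+0.47) ≃ 0.639
SEM = 13.600·√(1 − 0.639) ≃ 8.166
SE_diff = SEM · √2 ≃ 8.166 · 1.414 ≃ 11.549
Minimum reliable difference = 1.645 · SE_diff ≃ 1.645 · 11.549 ≃ 18.998

19.00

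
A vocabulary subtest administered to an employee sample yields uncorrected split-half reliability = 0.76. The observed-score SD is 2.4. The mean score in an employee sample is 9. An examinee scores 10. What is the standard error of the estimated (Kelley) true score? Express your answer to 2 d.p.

0.82

Full-length reliability (Spearman-Brown) = 2(0.76)/(1+0.76) ≈ 0.8636
SE_est = SD · √(r(1 − r)) = 2.4000 · √0.1178 ≈ 2.4000 · 0.3432 ≈ 0.8236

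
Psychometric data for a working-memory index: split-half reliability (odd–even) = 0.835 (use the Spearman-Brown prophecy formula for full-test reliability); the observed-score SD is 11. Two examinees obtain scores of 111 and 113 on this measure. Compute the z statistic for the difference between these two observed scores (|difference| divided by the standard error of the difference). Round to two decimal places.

r_full = 2·0.835 / (1 + 0.835) ≈ 0.91008
SEM = 11.00000·√(1 − 0.91008) ≈ 3.29850
SE_diff = SEM · √2 ≈ 3.29850 · 1.41421 ≈ 4.66478
z = 2 / 4.66478 ≈ 0.42874

0.43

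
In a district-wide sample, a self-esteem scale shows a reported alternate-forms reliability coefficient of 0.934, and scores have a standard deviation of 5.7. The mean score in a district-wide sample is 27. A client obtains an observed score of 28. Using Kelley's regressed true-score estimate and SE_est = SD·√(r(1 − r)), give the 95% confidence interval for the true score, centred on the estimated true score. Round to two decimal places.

[25.16, 30.71]

Estimated true score = 0.9340·28 + (1 − 0.9340)·27 ≈ 27.9340
SE_est = 5.7000·√[r(1 − r)] ≈ 1.4152
CI = 27.9340 ± 1.96 · 1.4152 → [25.1602, 30.7078]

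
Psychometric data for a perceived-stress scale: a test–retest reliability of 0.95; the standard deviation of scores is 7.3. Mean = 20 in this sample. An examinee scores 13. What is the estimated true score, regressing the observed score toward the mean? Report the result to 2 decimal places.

13.35

T̂ = 0.950(13) + 0.050(20) ≈ 13.350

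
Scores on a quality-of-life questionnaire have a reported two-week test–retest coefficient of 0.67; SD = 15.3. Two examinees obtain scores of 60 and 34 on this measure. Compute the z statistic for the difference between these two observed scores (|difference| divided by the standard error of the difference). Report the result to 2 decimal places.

The standard error of measurement is 15.300·√(1 − 0.670) ≈ 15.300·0.574 ≈ 8.789.
Standard error of the difference = 8.789·√2 ≈ 12.430
z = |60 − 34| / 12.430 = 26 / 12.430 ≈ 2.092

2.09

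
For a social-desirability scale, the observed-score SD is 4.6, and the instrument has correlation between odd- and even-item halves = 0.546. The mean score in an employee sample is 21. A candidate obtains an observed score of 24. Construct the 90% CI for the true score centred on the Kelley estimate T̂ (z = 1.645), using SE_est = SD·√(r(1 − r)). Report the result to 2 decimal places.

Spearman-Brown: r = 2(0.546) / (1 + 0.546) = 1.0920 / 1.5460 ≈ 0.7063
Estimated true score = 0.7063×24 + (1 − 0.7063)×21 ≈ 23.1190
SE_est = 4.6000×√(0.7063×0.2937) ≈ 2.0950
CI = 23.1190 ± 1.645 × 2.0950 → [19.6727, 26.5653]

[19.67, 26.57]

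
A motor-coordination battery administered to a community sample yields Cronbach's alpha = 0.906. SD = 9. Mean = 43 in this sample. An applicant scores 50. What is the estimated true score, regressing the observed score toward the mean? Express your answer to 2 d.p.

Estimated true score = 0.9060·50 + (1 − 0.9060)·43 ≈ 49.3420

49.34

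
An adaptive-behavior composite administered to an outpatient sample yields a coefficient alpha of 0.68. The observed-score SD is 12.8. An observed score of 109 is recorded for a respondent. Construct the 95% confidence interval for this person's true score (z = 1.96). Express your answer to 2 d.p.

[94.81, 123.19]

The standard error of measurement is 12.800×√(1 − 0.680) ≃ 12.800×0.566 ≃ 7.241.
Half-width = 1.96×7.241 ≃ 14.192
Interval: (94.808, 123.192)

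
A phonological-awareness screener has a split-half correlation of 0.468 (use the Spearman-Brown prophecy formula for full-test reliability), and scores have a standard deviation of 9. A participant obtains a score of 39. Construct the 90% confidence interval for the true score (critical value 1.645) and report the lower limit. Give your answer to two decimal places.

30.09

Full-length reliability (Spearman-Brown) = 2(0.468)/(1+0.468) ≈ 0.638
SEM = 9.000*√(1 − 0.638) ≈ 5.418
1.645 * SEM ≈ 8.913
Lower limit = 39 − 8.913 ≈ 30.087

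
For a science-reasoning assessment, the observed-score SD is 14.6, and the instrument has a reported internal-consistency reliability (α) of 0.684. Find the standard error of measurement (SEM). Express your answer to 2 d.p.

8.21

SEM = 14.600 × √(1 − 0.684) = 14.600 × √0.316 ≈ 14.600 × 0.562 ≈ 8.207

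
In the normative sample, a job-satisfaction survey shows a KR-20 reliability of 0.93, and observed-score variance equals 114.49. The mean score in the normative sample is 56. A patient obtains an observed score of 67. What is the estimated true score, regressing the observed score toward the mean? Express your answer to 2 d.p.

66.23

Estimated true score = 0.930*67 + (1 − 0.930)*56 ≈ 66.230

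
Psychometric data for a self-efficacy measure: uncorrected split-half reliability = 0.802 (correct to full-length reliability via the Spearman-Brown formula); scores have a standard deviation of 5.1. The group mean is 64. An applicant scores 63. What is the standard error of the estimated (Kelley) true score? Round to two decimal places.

1.59

Spearman-Brown: r = 2(0.802) / (1 + 0.802) = 1.60400 / 1.80200 ≈ 0.89012
SE_est = SD * √(r(1 − r)) = 5.10000 * √0.09780 ≈ 5.10000 * 0.31274 ≈ 1.59496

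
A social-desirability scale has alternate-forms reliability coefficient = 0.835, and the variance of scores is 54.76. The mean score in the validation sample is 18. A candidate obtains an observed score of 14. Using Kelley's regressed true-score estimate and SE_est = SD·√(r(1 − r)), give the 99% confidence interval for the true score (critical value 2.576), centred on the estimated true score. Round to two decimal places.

SD = √54.76 = 7.4000
Estimated true score = 0.8350·14 + (1 − 0.8350)·18 ≈ 14.6600
SE_est = SD · √(r(1 − r)) = 7.4000 · √0.1378 ≈ 7.4000 · 0.3712 ≈ 2.7467
99% CI: 14.6600 ± 7.0756 ≈ (7.5844, 21.7356)

[7.58, 21.74]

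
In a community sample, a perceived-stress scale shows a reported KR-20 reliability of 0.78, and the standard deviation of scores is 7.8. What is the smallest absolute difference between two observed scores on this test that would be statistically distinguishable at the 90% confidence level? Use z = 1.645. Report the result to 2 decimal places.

8.51

The standard error of measurement is 7.8000×√(1 − 0.7800) ≃ 7.8000×0.4690 ≃ 3.6585.
Standard error of the difference = 3.6585·√2 ≃ 5.1739
Minimum reliable difference = 1.645 × SE_diff ≃ 1.645 × 5.1739 ≃ 8.5111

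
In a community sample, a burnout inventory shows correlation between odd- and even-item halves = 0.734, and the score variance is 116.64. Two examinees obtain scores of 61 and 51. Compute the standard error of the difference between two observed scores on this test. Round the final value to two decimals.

5.98

SD = √116.64 ≈ 10.800
Full-length reliability (Spearman-Brown) = 2(0.734)/(1+0.734) ≈ 0.847
SEM = 10.800×√(1 − 0.847) ≈ 4.230
SE_diff = √2 × SEM ≈ 5.982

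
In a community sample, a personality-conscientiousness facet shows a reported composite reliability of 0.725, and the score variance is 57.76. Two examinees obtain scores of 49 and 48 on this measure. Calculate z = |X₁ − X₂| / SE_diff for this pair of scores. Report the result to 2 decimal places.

SD = √57.76 ≈ 7.6000
SEM = 7.6000·√(1 − 0.7250) ≈ 3.9855
Standard error of the difference = 3.9855·√2 ≈ 5.6363
z = |49 − 48| / 5.6363 = 1 / 5.6363 ≈ 0.1774

0.18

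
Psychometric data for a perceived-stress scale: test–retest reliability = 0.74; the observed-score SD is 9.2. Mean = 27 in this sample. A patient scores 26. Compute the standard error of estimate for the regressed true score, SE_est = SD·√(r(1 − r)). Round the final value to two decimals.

SE_est = SD * √(r(1 − r)) = 9.2000 * √0.1924 ≈ 9.2000 * 0.4386 ≈ 4.0354

4.04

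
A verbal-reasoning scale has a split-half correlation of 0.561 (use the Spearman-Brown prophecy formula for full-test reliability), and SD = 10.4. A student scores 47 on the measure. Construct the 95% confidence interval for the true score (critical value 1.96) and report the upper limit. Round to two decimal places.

Spearman-Brown: r = 2(0.561) / (1 + 0.561) = 1.1220 / 1.5610 ≃ 0.7188
SEM = 10.4000·√(1 − 0.7188) ≃ 5.5152
Margin = 1.96 · 5.5152 ≃ 10.8099
Upper bound: 47 + 10.8099 = 57.8099

57.81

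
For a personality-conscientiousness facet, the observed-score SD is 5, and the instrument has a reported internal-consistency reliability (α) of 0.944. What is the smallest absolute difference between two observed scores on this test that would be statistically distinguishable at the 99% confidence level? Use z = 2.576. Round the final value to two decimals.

The standard error of measurement is 5.0000×√(1 − 0.9440) ≈ 5.0000×0.2366 ≈ 1.1832.
SE_diff = √2 × SEM ≈ 1.6733
Smallest detectable difference = 2.576×1.6733 ≈ 4.3105

4.31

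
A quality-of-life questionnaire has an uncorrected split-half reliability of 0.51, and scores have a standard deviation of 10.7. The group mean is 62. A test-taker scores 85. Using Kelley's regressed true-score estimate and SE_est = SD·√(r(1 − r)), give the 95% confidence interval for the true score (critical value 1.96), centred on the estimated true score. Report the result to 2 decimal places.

[67.72, 87.36]

Full-length reliability (Spearman-Brown) = 2(0.51)/(1+0.51) ≈ 0.67550
T̂ = 0.67550(85) + 0.32450(62) ≈ 77.53642
SE_est = SD * √(r(1 − r)) = 10.70000 * √0.21920 ≈ 10.70000 * 0.46819 ≈ 5.00962
CI = 77.53642 ± 1.96 * 5.00962 → [67.71756, 87.35528]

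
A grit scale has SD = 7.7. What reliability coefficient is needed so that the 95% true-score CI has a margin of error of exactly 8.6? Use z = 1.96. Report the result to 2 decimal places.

SEM needed = half-width / z = 8.6/1.96 ≈ 4.388
r = 1 − (SEM / SD)² = 1 − (4.388 / 7.7)² ≈ 1 − 0.325 ≈ 0.675

0.68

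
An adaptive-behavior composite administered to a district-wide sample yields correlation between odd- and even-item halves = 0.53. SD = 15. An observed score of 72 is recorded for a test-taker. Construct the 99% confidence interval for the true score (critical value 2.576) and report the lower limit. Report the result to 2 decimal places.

50.58

Spearman-Brown: r = 2(0.53) / (1 + 0.53) = 1.0600 / 1.5300 ≈ 0.6928
SEM = 15.0000×√(1 − 0.6928) ≈ 8.3137
Margin = 2.576 × 8.3137 ≈ 21.4161
Lower limit = 72 − 21.4161 ≈ 50.5839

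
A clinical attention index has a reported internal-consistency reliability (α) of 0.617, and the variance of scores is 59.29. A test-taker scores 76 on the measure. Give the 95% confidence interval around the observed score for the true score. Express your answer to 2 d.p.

[66.66, 85.34]

SD = √59.29 = 7.7000
SEM = 7.7000 * √(1 − 0.6170) = 7.7000 * √0.3830 ≈ 7.7000 * 0.6189 ≈ 4.7653
Margin = 1.96 * 4.7653 ≈ 9.3400
Interval: (66.6600, 85.3400)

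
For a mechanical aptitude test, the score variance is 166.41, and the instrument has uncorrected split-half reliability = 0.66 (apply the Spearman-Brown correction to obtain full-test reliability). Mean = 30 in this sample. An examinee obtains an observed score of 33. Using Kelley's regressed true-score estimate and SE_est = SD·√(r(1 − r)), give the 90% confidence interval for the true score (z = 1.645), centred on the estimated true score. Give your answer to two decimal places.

[23.82, 40.95]

SD = √166.41 = 12.900
Spearman-Brown: r = 2(0.66) / (1 + 0.66) = 1.320 / 1.660 ≈ 0.795
T̂ = 0.795(33) + 0.205(30) ≈ 32.386
SE_est = SD * √(r(1 − r)) = 12.900 * √0.163 ≈ 12.900 * 0.404 ≈ 5.206
90% CI: 32.386 ± 8.564 ≈ (23.822, 40.949)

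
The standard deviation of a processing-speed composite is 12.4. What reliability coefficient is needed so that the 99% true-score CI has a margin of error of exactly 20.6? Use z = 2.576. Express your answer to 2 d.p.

0.58

Required SEM = 20.6 / 2.576 ≈ 7.9969
r = 1 − (7.9969/12.4)² ≈ 1 − 0.4159 ≈ 0.5841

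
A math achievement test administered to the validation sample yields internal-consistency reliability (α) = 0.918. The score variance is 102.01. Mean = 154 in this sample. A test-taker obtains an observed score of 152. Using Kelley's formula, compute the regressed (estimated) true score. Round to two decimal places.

152.16

T̂ = r·X + (1 − r)·M = 0.9180·152 + 0.0820·154 = 139.5360 + 12.6280 ≃ 152.1640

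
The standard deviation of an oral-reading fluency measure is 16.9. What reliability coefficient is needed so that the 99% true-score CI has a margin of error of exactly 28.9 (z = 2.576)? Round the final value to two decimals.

0.56

Required SEM = 28.9 / 2.576 ≈ 11.21894
r = 1 − (11.21894/16.9)² ≈ 1 − 0.44069 ≈ 0.55931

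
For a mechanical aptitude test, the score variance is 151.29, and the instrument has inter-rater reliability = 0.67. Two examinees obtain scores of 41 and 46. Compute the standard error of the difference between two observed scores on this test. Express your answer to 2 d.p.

9.99

SD = √151.29 = 12.3000
SEM = 12.3000 × √(1 − 0.6700) = 12.3000 × √0.3300 ≈ 12.3000 × 0.5745 ≈ 7.0658
SE_diff = SEM × √2 ≈ 7.0658 × 1.4142 ≈ 9.9926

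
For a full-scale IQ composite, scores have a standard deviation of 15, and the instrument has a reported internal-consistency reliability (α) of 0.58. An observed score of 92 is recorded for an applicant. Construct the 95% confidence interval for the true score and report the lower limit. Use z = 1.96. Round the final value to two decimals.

72.95

SEM = 15.000 * √(1 − 0.580) = 15.000 * √0.420 ≈ 15.000 * 0.648 ≈ 9.721
Margin = 1.96 * 9.721 ≈ 19.053
Lower limit = 92 − 19.053 ≈ 72.947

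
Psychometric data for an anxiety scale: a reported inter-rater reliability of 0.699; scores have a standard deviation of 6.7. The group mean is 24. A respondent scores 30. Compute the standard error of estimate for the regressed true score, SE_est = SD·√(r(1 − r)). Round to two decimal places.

SE_est = SD · √(r(1 − r)) = 6.7000 · √0.2104 ≃ 6.7000 · 0.4587 ≃ 3.0732

3.07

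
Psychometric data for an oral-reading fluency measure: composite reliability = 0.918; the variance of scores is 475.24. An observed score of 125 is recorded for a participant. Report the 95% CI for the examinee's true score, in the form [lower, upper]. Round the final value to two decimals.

SD = √475.24 = 21.80000
SEM = 21.80000 * √(1 − 0.91800) = 21.80000 * √0.08200 ≃ 21.80000 * 0.28636 ≃ 6.24257
1.96 * SEM ≃ 12.23544
Interval: (112.76456, 137.23544)

[112.76, 137.24]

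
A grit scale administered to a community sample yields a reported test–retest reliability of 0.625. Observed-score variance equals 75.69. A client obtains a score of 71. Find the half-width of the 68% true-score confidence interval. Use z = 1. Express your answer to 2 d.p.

SD = √75.69 = 8.7000
SEM = 8.7000 × √(1 − 0.6250) = 8.7000 × √0.3750 ≈ 8.7000 × 0.6124 ≈ 5.3276
Half-width = 1×5.3276 ≈ 5.3276

5.33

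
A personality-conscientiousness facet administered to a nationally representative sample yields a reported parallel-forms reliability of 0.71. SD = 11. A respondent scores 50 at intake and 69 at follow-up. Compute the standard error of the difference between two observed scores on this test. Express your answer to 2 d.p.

8.38

SEM = 11.0000 × √(1 − 0.7100) = 11.0000 × √0.2900 ≈ 11.0000 × 0.5385 ≈ 5.9237
SE_diff = SEM × √2 ≈ 5.9237 × 1.4142 ≈ 8.3774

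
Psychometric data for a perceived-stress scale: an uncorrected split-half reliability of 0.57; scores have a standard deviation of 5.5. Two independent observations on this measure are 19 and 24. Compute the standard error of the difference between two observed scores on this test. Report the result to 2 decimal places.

4.07

r_full = 2·0.57 / (1 + 0.57) ≈ 0.726
SEM = 5.500 * √(1 − 0.726) = 5.500 * √0.274 ≈ 5.500 * 0.523 ≈ 2.878
SE_diff = √2 * SEM ≈ 4.071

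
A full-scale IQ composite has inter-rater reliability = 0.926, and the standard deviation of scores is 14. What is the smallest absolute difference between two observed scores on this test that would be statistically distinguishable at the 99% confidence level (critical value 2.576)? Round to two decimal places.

SEM = 14.000×√(1 − 0.926) ≈ 3.808
SE_diff = SEM × √2 ≈ 3.808 × 1.414 ≈ 5.386
Smallest detectable difference = 2.576×5.386 ≈ 13.874

13.87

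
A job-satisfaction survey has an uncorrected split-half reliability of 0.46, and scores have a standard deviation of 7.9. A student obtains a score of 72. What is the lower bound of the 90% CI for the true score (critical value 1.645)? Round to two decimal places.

64.10

r_full = 2·0.46 / (1 + 0.46) ≈ 0.6301
SEM = 7.9000 · √(1 − 0.6301) = 7.9000 · √0.3699 ≈ 7.9000 · 0.6082 ≈ 4.8045
Half-width = 1.645·4.8045 ≈ 7.9034
Lower bound: 72 − 7.9034 = 64.0966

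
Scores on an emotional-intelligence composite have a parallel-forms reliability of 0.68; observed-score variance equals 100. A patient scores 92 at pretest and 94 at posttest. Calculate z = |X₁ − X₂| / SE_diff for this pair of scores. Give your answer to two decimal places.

SD = √100 ≈ 10.00000
SEM = 10.00000 · √(1 − 0.68000) = 10.00000 · √0.32000 ≈ 10.00000 · 0.56569 ≈ 5.65685
SE_diff = SEM · √2 ≈ 5.65685 · 1.41421 ≈ 8.00000
z = 2 / 8.00000 ≈ 0.25000

0.25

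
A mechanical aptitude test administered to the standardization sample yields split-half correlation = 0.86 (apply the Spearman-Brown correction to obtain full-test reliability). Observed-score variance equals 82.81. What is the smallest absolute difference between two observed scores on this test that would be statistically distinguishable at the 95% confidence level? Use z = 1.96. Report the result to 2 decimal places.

6.92

SD = √82.81 = 9.100
Full-length reliability (Spearman-Brown) = 2(0.86)/(1+0.86) ≈ 0.925
The standard error of measurement is 9.100*√(1 − 0.925) ≈ 9.100*0.274 ≈ 2.497.
Standard error of the difference = 2.497·√2 ≈ 3.531
Minimum reliable difference = 1.96 * SE_diff ≈ 1.96 * 3.531 ≈ 6.920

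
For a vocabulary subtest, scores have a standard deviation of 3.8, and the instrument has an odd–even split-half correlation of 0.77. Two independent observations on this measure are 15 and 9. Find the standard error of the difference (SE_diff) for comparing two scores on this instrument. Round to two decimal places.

1.94

Full-length reliability (Spearman-Brown) = 2(0.77)/(1+0.77) ≈ 0.8701
SEM = 3.8000·√(1 − 0.8701) ≈ 1.3698
SE_diff = √2 · SEM ≈ 1.9372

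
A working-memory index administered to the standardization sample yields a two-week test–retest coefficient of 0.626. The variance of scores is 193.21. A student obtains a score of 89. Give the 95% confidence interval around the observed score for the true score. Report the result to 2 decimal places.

[72.34, 105.66]

σ = 193.21^(1/2) = 13.90000
SEM = 13.90000×√(1 − 0.62600) ≈ 8.50062
Margin = 1.96 × 8.50062 ≈ 16.66122
CI = 89 ± 16.66122 → [72.33878, 105.66122]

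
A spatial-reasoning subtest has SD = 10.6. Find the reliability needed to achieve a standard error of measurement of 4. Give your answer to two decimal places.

r = 1 − (4.000/10.6)² ≈ 1 − 0.142 ≈ 0.858

0.86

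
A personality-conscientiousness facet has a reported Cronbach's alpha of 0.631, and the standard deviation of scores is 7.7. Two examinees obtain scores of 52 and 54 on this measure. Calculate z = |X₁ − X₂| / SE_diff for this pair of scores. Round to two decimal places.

0.30

The standard error of measurement is 7.7000*√(1 − 0.6310) ≈ 7.7000*0.6075 ≈ 4.6774.
Standard error of the difference = 4.6774·√2 ≈ 6.6148
z = 2 / 6.6148 ≈ 0.3024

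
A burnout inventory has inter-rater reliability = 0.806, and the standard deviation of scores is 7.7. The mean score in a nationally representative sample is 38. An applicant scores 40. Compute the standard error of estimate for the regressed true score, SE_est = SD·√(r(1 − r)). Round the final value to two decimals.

3.04

SE_est = SD * √(r(1 − r)) = 7.7000 * √0.1564 ≃ 7.7000 * 0.3954 ≃ 3.0448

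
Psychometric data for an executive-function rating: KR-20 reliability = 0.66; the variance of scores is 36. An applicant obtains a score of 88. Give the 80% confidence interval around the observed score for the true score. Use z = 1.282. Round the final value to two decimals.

[83.51, 92.49]

σ = 36^(1/2) = 6.0000
The standard error of measurement is 6.0000·√(1 − 0.6600) ≈ 6.0000·0.5831 ≈ 3.4986.
Margin = 1.282 · 3.4986 ≈ 4.4852
Interval: (83.5148, 92.4852)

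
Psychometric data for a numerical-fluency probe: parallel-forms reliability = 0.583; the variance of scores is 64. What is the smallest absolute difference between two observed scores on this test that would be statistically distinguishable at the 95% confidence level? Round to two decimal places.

14.32

SD = √64 = 8.000
SEM = 8.000 * √(1 − 0.583) = 8.000 * √0.417 ≃ 8.000 * 0.646 ≃ 5.166
Standard error of the difference = 5.166·√2 ≃ 7.306
Minimum reliable difference = 1.96 * SE_diff ≃ 1.96 * 7.306 ≃ 14.320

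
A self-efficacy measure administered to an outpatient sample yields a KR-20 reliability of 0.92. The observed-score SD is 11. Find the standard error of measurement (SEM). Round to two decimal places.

SEM = 11.000×√(1 − 0.920) ≈ 3.111

3.11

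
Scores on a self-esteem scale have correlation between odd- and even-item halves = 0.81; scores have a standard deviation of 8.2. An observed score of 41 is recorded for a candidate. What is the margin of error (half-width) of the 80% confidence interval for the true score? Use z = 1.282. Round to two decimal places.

r_full = 2·0.81 / (1 + 0.81) ≈ 0.895
SEM = 8.200·√(1 − 0.895) ≈ 2.657
1.282 · SEM ≈ 3.406

3.41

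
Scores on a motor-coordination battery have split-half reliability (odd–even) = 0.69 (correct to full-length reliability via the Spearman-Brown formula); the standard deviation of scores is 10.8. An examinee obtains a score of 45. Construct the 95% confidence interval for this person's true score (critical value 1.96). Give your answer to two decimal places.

[35.93, 54.07]

Full-length reliability (Spearman-Brown) = 2(0.69)/(1+0.69) ≈ 0.817
SEM = 10.800 · √(1 − 0.817) = 10.800 · √0.183 ≈ 10.800 · 0.428 ≈ 4.626
Half-width = 1.96·4.626 ≈ 9.066
CI = 45 ± 9.066 → [35.934, 54.066]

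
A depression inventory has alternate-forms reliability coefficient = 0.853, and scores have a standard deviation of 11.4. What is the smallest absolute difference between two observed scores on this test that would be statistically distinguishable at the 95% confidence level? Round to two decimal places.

12.12

The standard error of measurement is 11.400*√(1 − 0.853) ≃ 11.400*0.383 ≃ 4.371.
SE_diff = √2 * SEM ≃ 6.181
Minimum reliable difference = 1.96 * SE_diff ≃ 1.96 * 6.181 ≃ 12.115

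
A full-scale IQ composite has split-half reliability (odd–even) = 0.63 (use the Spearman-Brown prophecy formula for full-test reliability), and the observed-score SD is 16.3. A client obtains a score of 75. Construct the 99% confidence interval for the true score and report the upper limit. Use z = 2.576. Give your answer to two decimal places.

95.01

Full-length reliability (Spearman-Brown) = 2(0.63)/(1+0.63) ≈ 0.7730
SEM = 16.3000*√(1 − 0.7730) ≈ 7.7660
Margin = 2.576 * 7.7660 ≈ 20.0051
Upper bound: 75 + 20.0051 = 95.0051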